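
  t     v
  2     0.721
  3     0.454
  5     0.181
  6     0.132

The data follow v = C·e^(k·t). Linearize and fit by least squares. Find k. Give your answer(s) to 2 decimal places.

Taking logs, ln v = k·t + ln C, so regress ln v on t.
AᵀA = [[74.0000, 16.0000]; [16.0000, 4]], rhs = [-23.7192, -4.8510]ᵀ  (here Σt = 16.0000, Σ(t)² = 74.0000, Σln v = -4.8510, Σt·ln v = -23.7192).
Δ = 74.0000·4 − (16.0000)² = 40.0000; k = (-23.7192·4 − 16.0000·-4.8510)/40.0000 = -0.43153, ln C = (74.0000·-4.8510 − 16.0000·-23.7192)/40.0000 = 0.51336.

k = -0.43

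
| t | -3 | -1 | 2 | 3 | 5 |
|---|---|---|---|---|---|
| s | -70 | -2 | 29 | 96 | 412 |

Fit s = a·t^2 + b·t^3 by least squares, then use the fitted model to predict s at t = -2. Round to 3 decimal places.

Sums needed: Σt^2·t^2 = 804, Σt^2·t^3 = 3156, Σt^3·t^3 = 17148.
And Σt^2·s = 10648, Σt^3·s = 56216.
Normal equations: [[804, 3156]; [3156, 17148]]·[a, b]ᵀ = [10648, 56216]ᵀ.
Determinant 804·17148 − 3156² = 3826656.
a = (10648·17148 − 3156·56216)/3826656 = 17966/13287; b = (804·56216 − 3156·10648)/3826656 = 40252/13287.
At t = -2: ŝ = (17966/13287)·(4) + (40252/13287)·(-8) = -83384/4429.

ŝ = -18.827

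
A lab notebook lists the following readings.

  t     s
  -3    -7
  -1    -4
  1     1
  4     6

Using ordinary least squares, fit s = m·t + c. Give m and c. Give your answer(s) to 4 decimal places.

m = 1.9065, c = -1.4766

From the data, Σt·t = 27, Σt = 1, Σ1 = 4.
Right-hand side: Σt·s = 50, Σs = -4.
AᵀA·[m, c]ᵀ = Aᵀs becomes [[27, 1]; [1, 4]]·[m, c]ᵀ = [50, -4]ᵀ.
det = 27·4 − 1² = 107.
m = (50·4 − 1·(-4))/107 = 204/107; c = (27·(-4) − 1·50)/107 = -158/107.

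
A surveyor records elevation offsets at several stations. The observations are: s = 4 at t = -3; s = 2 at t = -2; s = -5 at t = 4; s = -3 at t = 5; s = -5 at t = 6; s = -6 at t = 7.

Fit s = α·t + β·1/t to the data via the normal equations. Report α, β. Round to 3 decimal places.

α = -0.789, β = -2.233

Compute the Gram sums: Σt·t = 139, Σt·1/t = 6, Σ1/t·1/t = 90281/176400.
Right-hand side: Σt·s = -123, Σ1/t·s = -2467/420.
Eliminating β: (90281/176400)·(row 1) − 6·(row 2) gives (6198659/176400)·α = (90281/176400)·(-123) − 6·(-2467/420) = -1629241/58800, so α = -4887723/6198659.
Then β = ((-2467/420) − 6·(-4887723/6198659))/(90281/176400) = -13840260/6198659.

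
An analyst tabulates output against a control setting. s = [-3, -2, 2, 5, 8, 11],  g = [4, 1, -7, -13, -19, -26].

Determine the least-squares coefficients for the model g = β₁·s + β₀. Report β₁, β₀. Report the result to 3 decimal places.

β₁ = -2.091, β₀ = -2.681

Forming AᵀA = [[227, 21]; [21, 6]] and Aᵀg = [-531, -60]ᵀ gives AᵀA·[β₁, β₀]ᵀ = Aᵀg.
Δ = 227·6 − 21² = 921.
β₁ = ((-531)·6 − 21·(-60))/921 = -642/307; β₀ = (227·(-60) − 21·(-531))/921 = -823/307.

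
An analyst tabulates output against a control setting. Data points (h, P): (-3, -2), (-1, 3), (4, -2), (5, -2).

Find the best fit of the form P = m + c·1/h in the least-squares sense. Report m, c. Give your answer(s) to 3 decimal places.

Forming MᵀM = [[4, -53/60]; [-53/60, 4369/3600]] and MᵀP = [-3, -97/30]ᵀ gives MᵀM·[m, c]ᵀ = MᵀP.
Determinant 4·(4369/3600) − (-53/60)² = 4889/1200.
m = ((-3)·(4369/3600) − (-53/60)·(-97/30))/(4889/1200) = -23389/14667; c = (4·(-97/30) − (-53/60)·(-3))/(4889/1200) = -18700/4889.

m = -1.595, c = -3.825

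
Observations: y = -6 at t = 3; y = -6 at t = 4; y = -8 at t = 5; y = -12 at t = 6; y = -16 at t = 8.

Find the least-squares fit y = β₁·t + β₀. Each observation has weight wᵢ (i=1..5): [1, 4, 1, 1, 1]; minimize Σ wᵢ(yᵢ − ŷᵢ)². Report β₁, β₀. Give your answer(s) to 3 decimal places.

From the data, Σwᵢ·t·t = 198, Σwᵢ·t = 38, Σwᵢ·1 = 8.
For XᵀWy: Σwᵢ·t·y = -354, Σwᵢ·y = -66.
Eliminating β₀: 8·(row 1) − 38·(row 2) gives 140·β₁ = 8·(-354) − 38·(-66) = -324, so β₁ = -81/35.
Then β₀ = ((-66) − 38·(-81/35))/8 = 96/35.

β₁ = -2.314, β₀ = 2.743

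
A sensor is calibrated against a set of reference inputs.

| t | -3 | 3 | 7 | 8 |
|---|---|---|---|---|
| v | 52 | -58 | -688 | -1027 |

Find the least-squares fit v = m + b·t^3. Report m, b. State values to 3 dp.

m = -2.831, b = -2.000

The normal system MᵀM·[m, b]ᵀ = Mᵀv is [[4, 855]; [855, 381251]]·[m, b]ᵀ = [-1721, -764778]ᵀ.
Eliminating b: 381251·(row 1) − 855·(row 2) gives 793979·m = 381251·(-1721) − 855·(-764778) = -2247781, so m = -2247781/793979.
Then b = ((-764778) − 855·(-2247781/793979))/381251 = -1587657/793979.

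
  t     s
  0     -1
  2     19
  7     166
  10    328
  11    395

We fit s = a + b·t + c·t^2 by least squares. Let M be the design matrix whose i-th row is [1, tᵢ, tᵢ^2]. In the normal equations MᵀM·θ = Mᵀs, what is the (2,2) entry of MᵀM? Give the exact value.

Row 2 ↔ basis t, column 2 ↔ basis t, so (MᵀM)_{2,2} = Σᵢ (t)·(t) = (0)·(0) + (2)·(2) + (7)·(7) + (10)·(10) + (11)·(11) = 274.

274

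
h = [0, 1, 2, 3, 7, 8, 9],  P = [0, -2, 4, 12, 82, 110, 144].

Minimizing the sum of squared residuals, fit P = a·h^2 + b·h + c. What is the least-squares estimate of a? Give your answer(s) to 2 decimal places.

From the data, Σh^2·h^2 = 13156, Σh^2·h = 1620, Σh^2 = 208, Σh·h = 208, Σh = 30, Σ1 = 7.
For MᵀP: Σh^2·P = 22844, Σh·P = 2792, ΣP = 350.
So MᵀM·[a, b, c]ᵀ = MᵀP: [[13156, 1620, 208]; [1620, 208, 30]; [208, 30, 7]]·[a, b, c]ᵀ = [22844, 2792, 350]ᵀ.
Solving the 3×3 system (Gaussian elimination) gives a = 1717/847, b = -1972/847, c = -218/847.

a = 2.03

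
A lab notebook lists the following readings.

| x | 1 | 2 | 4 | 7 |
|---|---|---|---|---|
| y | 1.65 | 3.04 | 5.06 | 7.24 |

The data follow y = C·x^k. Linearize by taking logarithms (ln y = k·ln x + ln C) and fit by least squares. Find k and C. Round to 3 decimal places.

Linearized form: ln y = k·ln x + ln C. From the 4 transformed points,
AᵀA = [[6.1888, 4.0254]; [4.0254, 4]], rhs = [6.8705, 5.2136]ᵀ  (here Σln x = 4.0254, Σ(ln x)² = 6.1888, Σln y = 5.2136, Σln x·ln y = 6.8705).
Solving (det = 8.5519): k = 0.75954, ln C = 0.53905, so C = exp(0.53905) = 1.71438.

k = 0.760, C = 1.714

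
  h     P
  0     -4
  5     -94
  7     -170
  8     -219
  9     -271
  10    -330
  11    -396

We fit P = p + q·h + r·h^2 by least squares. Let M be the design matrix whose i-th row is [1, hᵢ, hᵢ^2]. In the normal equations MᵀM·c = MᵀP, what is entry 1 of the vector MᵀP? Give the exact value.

Entry 1 ↔ basis 1, so (MᵀP)_{1} = Σᵢ Pᵢ = (1)·(-4) + (1)·(-94) + (1)·(-170) + (1)·(-219) + (1)·(-271) + (1)·(-330) + (1)·(-396) = -1484.

-1484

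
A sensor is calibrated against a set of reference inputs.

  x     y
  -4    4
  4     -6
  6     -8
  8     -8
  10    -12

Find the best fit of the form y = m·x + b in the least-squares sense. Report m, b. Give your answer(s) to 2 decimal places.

m = -1.10, b = -0.74

The normal system AᵀA·[m, b]ᵀ = Aᵀy is [[232, 24]; [24, 5]]·[m, b]ᵀ = [-272, -30]ᵀ.
Eliminating b: 5·(row 1) − 24·(row 2) gives 584·m = 5·(-272) − 24·(-30) = -640, so m = -80/73.
Then b = ((-30) − 24·(-80/73))/5 = -54/73.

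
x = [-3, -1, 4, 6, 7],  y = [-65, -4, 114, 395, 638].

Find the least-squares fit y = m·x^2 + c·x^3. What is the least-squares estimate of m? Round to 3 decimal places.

m = -1.088

Setting ∂/∂m … = 0 gives: 4035·m + 25363·c = 46717;  25363·m + 169131·c = 313209.
(Σx^2·x^2 = 4035, Σx^2·x^3 = 25363, Σx^3·x^3 = 169131, Σx^2·y = 46717, Σx^3·y = 313209.)
det = 4035·169131 − 25363² = 39161816.
m = (46717·169131 − 25363·313209)/39161816 = -10656735/9790454; c = (4035·313209 − 25363·46717)/39161816 = 19728761/9790454.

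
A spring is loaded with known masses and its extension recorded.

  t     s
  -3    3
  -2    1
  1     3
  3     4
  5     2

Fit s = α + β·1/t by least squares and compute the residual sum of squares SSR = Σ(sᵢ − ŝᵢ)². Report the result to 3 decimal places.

Setting ∂/∂α … = 0 gives: 5·α + (7/10)·β = 13;  (7/10)·α + (1361/900)·β = 97/30.
(Σ1 = 5, Σ1/t = 7/10, Σ1/t·1/t = 1361/900, Σs = 13, Σ1/t·s = 97/30.)
det = 5·(1361/900) − (7/10)² = 1591/225.
α = (13·(1361/900) − (7/10)·(97/30))/(1591/225) = 3914/1591; β = (5·(97/30) − (7/10)·13)/(1591/225) = 1590/1591.
Residuals: 1389/1591, -1528/1591, -17/37, 1920/1591, -1050/1591; SSR = 6026/1591.

SSR = 3.788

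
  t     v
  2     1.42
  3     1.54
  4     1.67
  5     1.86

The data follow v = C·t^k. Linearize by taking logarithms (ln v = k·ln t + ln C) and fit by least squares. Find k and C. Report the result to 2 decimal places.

With ln vᵢ as the transformed response and ln tᵢ as the regressor:
Sums: Σln t = 4.7875, Σ(ln t)² = 6.1995, Σln v = 1.9158, Σln t·ln v = 2.4271.
Normal system: [[6.1995, 4.7875]; [4.7875, 4]]·[k, ln C]ᵀ = [2.4271, 1.9158]ᵀ.
Δ = 6.1995·4 − (4.7875)² = 1.8779; k = (2.4271·4 − 4.7875·1.9158)/1.8779 = 0.28564, ln C = (6.1995·1.9158 − 4.7875·2.4271)/1.8779 = 0.13708, so C = exp(0.13708) = 1.14692.

k = 0.29, C = 1.15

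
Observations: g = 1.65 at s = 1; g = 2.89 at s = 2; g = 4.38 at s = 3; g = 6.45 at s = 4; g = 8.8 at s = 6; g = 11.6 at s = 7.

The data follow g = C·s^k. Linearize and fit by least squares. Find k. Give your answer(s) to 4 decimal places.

k = 0.9963

With ln gᵢ as the transformed response and ln sᵢ as the regressor:
XᵀX = [[10.6062, 6.9157]; [6.9157, 6]], rhs = [13.6085, 9.5289]ᵀ  (here Σln s = 6.9157, Σ(ln s)² = 10.6062, Σln g = 9.5289, Σln s·ln g = 13.6085).
Δ = 10.6062·6 − (6.9157)² = 15.8099; k = (13.6085·6 − 6.9157·9.5289)/15.8099 = 0.99633, ln C = (10.6062·9.5289 − 6.9157·13.6085)/15.8099 = 0.43976.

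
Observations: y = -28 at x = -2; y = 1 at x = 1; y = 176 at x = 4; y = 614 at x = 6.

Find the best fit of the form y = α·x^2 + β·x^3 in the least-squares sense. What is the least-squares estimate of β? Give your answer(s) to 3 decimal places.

β = 3.019

From the data, Σx^2·x^2 = 1569, Σx^2·x^3 = 8769, Σx^3·x^3 = 50817.
For Mᵀy: Σx^2·y = 24809, Σx^3·y = 144113.
So MᵀM·[α, β]ᵀ = Mᵀy: [[1569, 8769]; [8769, 50817]]·[α, β]ᵀ = [24809, 144113]ᵀ.
det = 1569·50817 − 8769² = 2836512.
α = (24809·50817 − 8769·144113)/2836512 = -41777/39396; β = (1569·144113 − 8769·24809)/2836512 = 118933/39396.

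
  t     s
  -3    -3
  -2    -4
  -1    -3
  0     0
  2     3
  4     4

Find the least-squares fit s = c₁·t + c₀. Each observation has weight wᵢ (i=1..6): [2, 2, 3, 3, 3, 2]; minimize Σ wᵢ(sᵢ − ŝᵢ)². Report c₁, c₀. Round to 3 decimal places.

c₁ = 1.281, c₀ = -0.485

The normal equations are: 73·c₁ + 1·c₀ = 93;  1·c₁ + 15·c₀ = -6.
(Σwᵢ·t·t = 73, Σwᵢ·t = 1, Σwᵢ·1 = 15, Σwᵢ·t·s = 93, Σwᵢ·s = -6.)
Δ = 73·15 − 1² = 1094.
c₁ = (93·15 − 1·(-6))/1094 = 1401/1094; c₀ = (73·(-6) − 1·93)/1094 = -531/1094.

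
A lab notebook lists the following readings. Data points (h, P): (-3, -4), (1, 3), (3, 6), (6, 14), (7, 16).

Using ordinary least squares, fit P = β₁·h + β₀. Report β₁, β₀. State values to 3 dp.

Sums needed: Σh·h = 104, Σh = 14, Σ1 = 5.
Right-hand side: Σh·P = 229, ΣP = 35.
Normal equations: [[104, 14]; [14, 5]]·[β₁, β₀]ᵀ = [229, 35]ᵀ.
Determinant 104·5 − 14² = 324.
β₁ = (229·5 − 14·35)/324 = 655/324; β₀ = (104·35 − 14·229)/324 = 217/162.

β₁ = 2.022, β₀ = 1.340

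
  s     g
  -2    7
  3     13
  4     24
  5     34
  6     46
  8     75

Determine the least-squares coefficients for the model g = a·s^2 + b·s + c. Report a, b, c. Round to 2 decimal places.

The normal equations are: 6370·a + 936·b + 154·c = 7835;  936·a + 154·b + 24·c = 1167;  154·a + 24·b + 6·c = 199.
(Σs^2·s^2 = 6370, Σs^2·s = 936, Σs^2 = 154, Σs·s = 154, Σs = 24, Σ1 = 6, Σs^2·g = 7835, Σs·g = 1167, Σg = 199.)
Row-reducing yields a = 29599/28354, b = 18063/28354, c = 54224/14177.

a = 1.04, b = 0.64, c = 3.82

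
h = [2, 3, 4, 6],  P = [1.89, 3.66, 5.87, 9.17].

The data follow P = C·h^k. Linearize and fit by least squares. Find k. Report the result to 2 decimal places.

k = 1.45

With ln Pᵢ as the transformed response and ln hᵢ as the regressor:
Sums: Σln h = 4.9698, Σ(ln h)² = 6.8196, Σln P = 5.9198, Σln h·ln P = 8.2906.
Normal system: [[6.8196, 4.9698]; [4.9698, 4]]·[k, ln C]ᵀ = [8.2906, 5.9198]ᵀ.
Δ = 6.8196·4 − (4.9698)² = 2.5794; k = (8.2906·4 − 4.9698·5.9198)/2.5794 = 1.45072, ln C = (6.8196·5.9198 − 4.9698·8.2906)/2.5794 = -0.32249.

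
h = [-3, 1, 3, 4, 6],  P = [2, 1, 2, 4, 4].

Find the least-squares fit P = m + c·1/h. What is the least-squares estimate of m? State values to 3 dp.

Sums needed: Σ1 = 5, Σ1/h = 17/12, Σ1/h·1/h = 21/16.
Right-hand side: ΣP = 13, Σ1/h·P = 8/3.
Normal equations: [[5, 17/12]; [17/12, 21/16]]·[m, c]ᵀ = [13, 8/3]ᵀ.
Δ = 5·(21/16) − (17/12)² = 41/9.
m = (13·(21/16) − (17/12)·(8/3))/(41/9) = 1913/656; c = (5·(8/3) − (17/12)·13)/(41/9) = -183/164.

m = 2.916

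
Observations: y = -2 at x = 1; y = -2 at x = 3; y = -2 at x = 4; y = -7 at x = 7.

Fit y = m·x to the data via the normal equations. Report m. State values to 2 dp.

m = -0.87

From the data, Σx·x = 75.
For Aᵀy: Σx·y = -65.
So AᵀA·[m]ᵀ = Aᵀy: [[75]]·[m]ᵀ = [-65]ᵀ.
Hence m = -65 / 75 ≈ -0.866667.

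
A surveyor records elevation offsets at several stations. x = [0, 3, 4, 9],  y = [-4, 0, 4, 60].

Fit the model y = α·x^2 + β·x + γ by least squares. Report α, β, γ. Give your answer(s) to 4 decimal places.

Setting ∂/∂α … = 0 gives: 6898·α + 820·β + 106·γ = 4924;  820·α + 106·β + 16·γ = 556;  106·α + 16·β + 4·γ = 60.
(Σx^2·x^2 = 6898, Σx^2·x = 820, Σx^2 = 106, Σx·x = 106, Σx = 16, Σ1 = 4, Σx^2·y = 4924, Σx·y = 556, Σy = 60.)
Row-reducing yields α = 2482/2487, β = -4690/2487, γ = -3236/829.

α = 0.9980, β = -1.8858, γ = -3.9035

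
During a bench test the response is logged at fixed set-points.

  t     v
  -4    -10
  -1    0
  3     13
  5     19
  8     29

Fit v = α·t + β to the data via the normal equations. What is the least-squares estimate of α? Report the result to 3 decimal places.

α = 3.236

Forming MᵀM = [[115, 11]; [11, 5]] and Mᵀv = [406, 51]ᵀ gives MᵀM·[α, β]ᵀ = Mᵀv.
Δ = 115·5 − 11² = 454.
α = (406·5 − 11·51)/454 = 1469/454; β = (115·51 − 11·406)/454 = 1399/454.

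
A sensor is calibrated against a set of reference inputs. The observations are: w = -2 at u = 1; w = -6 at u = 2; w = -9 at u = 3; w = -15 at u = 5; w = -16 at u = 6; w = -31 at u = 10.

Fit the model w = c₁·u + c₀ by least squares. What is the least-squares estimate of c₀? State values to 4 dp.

c₀ = 0.8380

Forming MᵀM = [[175, 27]; [27, 6]] and Mᵀw = [-522, -79]ᵀ gives MᵀM·[c₁, c₀]ᵀ = Mᵀw.
Eliminating c₀: 6·(row 1) − 27·(row 2) gives 321·c₁ = 6·(-522) − 27·(-79) = -999, so c₁ = -333/107.
Then c₀ = ((-79) − 27·(-333/107))/6 = 269/321.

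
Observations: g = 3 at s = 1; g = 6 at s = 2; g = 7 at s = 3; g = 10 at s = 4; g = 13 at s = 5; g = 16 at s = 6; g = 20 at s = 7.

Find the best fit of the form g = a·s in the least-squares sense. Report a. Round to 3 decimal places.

Sums needed: Σs·s = 140.
Moment sums: Σs·g = 377.
a = 377/140 = 2.69286.

a = 2.693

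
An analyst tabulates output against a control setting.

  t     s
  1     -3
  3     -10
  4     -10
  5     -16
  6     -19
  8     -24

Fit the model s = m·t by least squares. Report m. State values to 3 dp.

With design matrix X, XᵀX = [[151]] and Xᵀs = [-459]ᵀ.
m = (-459)/151 = -3.03974.

m = -3.040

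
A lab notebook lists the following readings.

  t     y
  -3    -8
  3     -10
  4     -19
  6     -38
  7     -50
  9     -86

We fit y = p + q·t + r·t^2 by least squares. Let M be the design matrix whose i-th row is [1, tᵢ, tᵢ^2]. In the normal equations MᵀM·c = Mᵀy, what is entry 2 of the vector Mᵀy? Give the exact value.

-1434

Entry 2 ↔ basis t, so (Mᵀy)_{2} = Σᵢ (t)·yᵢ = (-3)·(-8) + (3)·(-10) + (4)·(-19) + (6)·(-38) + (7)·(-50) + (9)·(-86) = -1434.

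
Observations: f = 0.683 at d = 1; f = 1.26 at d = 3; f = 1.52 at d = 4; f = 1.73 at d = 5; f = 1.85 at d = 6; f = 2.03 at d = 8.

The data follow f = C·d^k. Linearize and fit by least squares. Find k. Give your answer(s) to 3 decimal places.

k = 0.541

Taking logs, ln f = k·ln d + ln C, so regress ln f on ln d.
Over the data: Σln d = 7.9655, Σ(ln d)² = 13.2535, Σln f = 2.1399, Σln d·ln f = 4.2911.
Normal system: [[13.2535, 7.9655]; [7.9655, 6]]·[k, ln C]ᵀ = [4.2911, 2.1399]ᵀ.
Slope k = (n·Σln d·ln f − Σln d·Σln f)/(n·Σ(ln d)² − (Σln d)²) = (6·4.2911 − 7.9655·2.1399)/16.0713 = 0.54141; ln C = (Σln f − k·Σln d)/n = -0.36212.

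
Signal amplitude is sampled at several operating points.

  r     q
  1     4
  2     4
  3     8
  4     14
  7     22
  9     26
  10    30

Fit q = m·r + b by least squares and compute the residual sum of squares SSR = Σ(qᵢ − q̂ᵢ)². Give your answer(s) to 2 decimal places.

SSR = 12.00

From the data, Σr·r = 260, Σr = 36, Σ1 = 7.
Right-hand side: Σr·q = 780, Σq = 108.
Determinant 260·7 − 36² = 524.
m = (780·7 − 36·108)/524 = 3; b = (260·108 − 36·780)/524 = 0.
Residuals: 1, -2, -1, 2, 1, -1, 0; SSR = 12.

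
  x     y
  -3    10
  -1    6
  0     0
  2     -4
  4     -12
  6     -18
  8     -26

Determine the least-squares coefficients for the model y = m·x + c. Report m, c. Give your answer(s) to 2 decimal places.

Normal-equation sums: Σx·x = 130, Σx = 16, Σ1 = 7.
For Mᵀy: Σx·y = -408, Σy = -44.
MᵀM·[m, c]ᵀ = Mᵀy becomes [[130, 16]; [16, 7]]·[m, c]ᵀ = [-408, -44]ᵀ.
Δ = 130·7 − 16² = 654.
m = ((-408)·7 − 16·(-44))/654 = -1076/327; c = (130·(-44) − 16·(-408))/654 = 404/327.

m = -3.29, c = 1.24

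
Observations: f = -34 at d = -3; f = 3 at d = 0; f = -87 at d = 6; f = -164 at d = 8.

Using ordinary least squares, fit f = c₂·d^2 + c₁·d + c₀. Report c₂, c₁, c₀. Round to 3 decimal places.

With design matrix X, XᵀX = [[5473, 701, 109]; [701, 109, 11]; [109, 11, 4]] and Xᵀf = [-13934, -1732, -282]ᵀ.
Inverting the 3×3 Gram matrix, [c₂, c₁, c₀]ᵀ = [-14447/4812, 75821/24060, 10611/4010]ᵀ.

c₂ = -3.002, c₁ = 3.151, c₀ = 2.646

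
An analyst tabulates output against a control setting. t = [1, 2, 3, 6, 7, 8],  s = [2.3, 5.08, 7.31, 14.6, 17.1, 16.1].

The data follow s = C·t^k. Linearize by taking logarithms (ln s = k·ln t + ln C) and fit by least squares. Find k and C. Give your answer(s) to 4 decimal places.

k = 0.9688, C = 2.4494

Linearized form: ln s = k·ln t + ln C. From the 6 transformed points,
Σln t = 7.6089, Σ(ln t)² = 13.0084, Σln s = 12.7464, Σln t·ln s = 19.4187.
Equations: 13.0084·k + 7.6089·ln C = 19.4187;  7.6089·k + 6·ln C = 12.7464.
Solving (det = 20.1558): k = 0.96879, ln C = 0.89583, so C = exp(0.89583) = 2.44937.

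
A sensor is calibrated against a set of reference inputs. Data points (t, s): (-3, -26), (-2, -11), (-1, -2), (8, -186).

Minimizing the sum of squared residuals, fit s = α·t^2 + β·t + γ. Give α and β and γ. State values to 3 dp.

α = -2.950, β = 0.202, γ = 1.171

Setting ∂/∂α … = 0 gives: 4194·α + 476·β + 78·γ = -12184;  476·α + 78·β + 2·γ = -1386;  78·α + 2·β + 4·γ = -225.
(Σt^2·t^2 = 4194, Σt^2·t = 476, Σt^2 = 78, Σt·t = 78, Σt = 2, Σ1 = 4, Σt^2·s = -12184, Σt·s = -1386, Σs = -225.)
Row-reducing yields α = -43811/14852, β = 3005/14852, γ = 17387/14852.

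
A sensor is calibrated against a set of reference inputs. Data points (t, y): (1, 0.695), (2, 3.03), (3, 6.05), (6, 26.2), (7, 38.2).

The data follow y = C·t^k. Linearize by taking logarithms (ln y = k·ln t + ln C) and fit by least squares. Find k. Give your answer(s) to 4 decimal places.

k = 2.0361

Linearized form: ln y = k·ln t + ln C. From the 5 transformed points,
Sums: Σln t = 5.5294, Σ(ln t)² = 8.6844, Σln y = 9.4534, Σln t·ln y = 15.6860.
Normal system: [[8.6844, 5.5294]; [5.5294, 5]]·[k, ln C]ᵀ = [15.6860, 9.4534]ᵀ.
Δ = 8.6844·5 − (5.5294)² = 12.8473; k = (15.6860·5 − 5.5294·9.4534)/12.8473 = 2.03611, ln C = (8.6844·9.4534 − 5.5294·15.6860)/12.8473 = -0.36103.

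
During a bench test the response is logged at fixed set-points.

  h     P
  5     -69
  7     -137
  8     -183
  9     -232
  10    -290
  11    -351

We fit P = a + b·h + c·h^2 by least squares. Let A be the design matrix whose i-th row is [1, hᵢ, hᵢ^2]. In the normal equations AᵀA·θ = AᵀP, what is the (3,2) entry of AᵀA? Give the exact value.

4040

Row 3 ↔ basis h^2, column 2 ↔ basis h, so (AᵀA)_{3,2} = Σᵢ (h^2)·(h) = (25)·(5) + (49)·(7) + (64)·(8) + (81)·(9) + (100)·(10) + (121)·(11) = 4040.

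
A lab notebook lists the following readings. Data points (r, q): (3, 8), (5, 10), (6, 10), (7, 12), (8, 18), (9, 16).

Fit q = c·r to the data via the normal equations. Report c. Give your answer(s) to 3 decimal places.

Sums needed: Σr·r = 264.
And Σr·q = 506.
Hence c = 506 / 264 ≈ 1.91667.

c = 1.917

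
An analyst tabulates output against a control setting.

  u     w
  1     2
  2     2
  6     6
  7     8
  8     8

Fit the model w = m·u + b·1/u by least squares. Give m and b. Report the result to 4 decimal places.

m = 1.0270, b = 0.7669

With design matrix A, AᵀA = [[154, 5]; [5, 37081/28224]] and Aᵀw = [162, 43/7]ᵀ.
Δ = 154·(37081/28224) − 5² = 357491/2016.
m = (162·(37081/28224) − 5·(43/7))/(357491/2016) = 2570121/2502437; b = (154·(43/7) − 5·162)/(357491/2016) = 274176/357491.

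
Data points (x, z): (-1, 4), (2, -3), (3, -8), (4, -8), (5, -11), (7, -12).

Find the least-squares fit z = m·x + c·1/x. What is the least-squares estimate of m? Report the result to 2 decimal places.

From the data, Σx·x = 104, Σx·1/x = 6, Σ1/x·1/x = 261781/176400.
Moment sums: Σx·z = -205, Σ1/x·z = -2957/210.
So AᵀA·[m, c]ᵀ = Aᵀz: [[104, 6]; [6, 261781/176400]]·[m, c]ᵀ = [-205, -2957/210]ᵀ.
Eliminating c: (261781/176400)·(row 1) − 6·(row 2) gives (2609353/22050)·m = (261781/176400)·(-205) − 6·(-2957/210) = -1550473/7056, so m = -38761825/20874824.
Then c = ((-2957/210) − 6·(-38761825/20874824))/(261781/176400) = -5168940/2609353.

m = -1.86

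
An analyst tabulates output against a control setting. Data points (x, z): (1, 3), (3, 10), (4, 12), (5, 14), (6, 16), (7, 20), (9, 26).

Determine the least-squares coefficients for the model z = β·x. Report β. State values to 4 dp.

From the data, Σx·x = 217.
Right-hand side: Σx·z = 621.
AᵀA·[β]ᵀ = Aᵀz becomes [[217]]·[β]ᵀ = [621]ᵀ.
β = 621/217 = 2.86175.

β = 2.8618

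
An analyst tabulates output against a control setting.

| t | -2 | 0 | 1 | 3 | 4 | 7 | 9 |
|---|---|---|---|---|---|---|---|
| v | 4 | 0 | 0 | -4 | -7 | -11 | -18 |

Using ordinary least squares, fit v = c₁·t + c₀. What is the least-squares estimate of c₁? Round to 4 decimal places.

c₁ = -1.9135

The normal system AᵀA·[c₁, c₀]ᵀ = Aᵀv is [[160, 22]; [22, 7]]·[c₁, c₀]ᵀ = [-287, -36]ᵀ.
det = 160·7 − 22² = 636.
c₁ = ((-287)·7 − 22·(-36))/636 = -1217/636; c₀ = (160·(-36) − 22·(-287))/636 = 277/318.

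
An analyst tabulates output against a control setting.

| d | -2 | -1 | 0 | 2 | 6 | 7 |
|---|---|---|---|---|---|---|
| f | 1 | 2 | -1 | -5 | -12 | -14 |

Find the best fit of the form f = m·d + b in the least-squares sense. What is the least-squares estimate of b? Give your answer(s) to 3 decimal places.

The normal equations are: 94·m + 12·b = -184;  12·m + 6·b = -29.
Δ = 94·6 − 12² = 420.
m = ((-184)·6 − 12·(-29))/420 = -9/5; b = (94·(-29) − 12·(-184))/420 = -37/30.

b = -1.233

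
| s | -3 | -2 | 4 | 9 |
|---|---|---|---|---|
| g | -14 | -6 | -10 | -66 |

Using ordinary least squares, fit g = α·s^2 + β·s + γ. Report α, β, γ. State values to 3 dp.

α = -0.982, β = 1.493, γ = 0.021

The normal equations are: 6914·α + 758·β + 110·γ = -5656;  758·α + 110·β + 8·γ = -580;  110·α + 8·β + 4·γ = -96.
(Σs^2·s^2 = 6914, Σs^2·s = 758, Σs^2 = 110, Σs·s = 110, Σs = 8, Σ1 = 4, Σs^2·g = -5656, Σs·g = -580, Σg = -96.)
Row-reducing yields α = -12460/12687, β = 18946/12687, γ = 90/4229.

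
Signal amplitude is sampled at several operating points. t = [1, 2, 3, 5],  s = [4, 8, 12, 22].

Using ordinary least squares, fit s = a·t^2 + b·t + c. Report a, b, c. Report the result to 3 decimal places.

The normal equations are: 723·a + 161·b + 39·c = 694;  161·a + 39·b + 11·c = 166;  39·a + 11·b + 4·c = 46.
Solving the 3×3 system (Gaussian elimination) gives a = 5/22, b = 343/110, c = 39/55.

a = 0.227, b = 3.118, c = 0.709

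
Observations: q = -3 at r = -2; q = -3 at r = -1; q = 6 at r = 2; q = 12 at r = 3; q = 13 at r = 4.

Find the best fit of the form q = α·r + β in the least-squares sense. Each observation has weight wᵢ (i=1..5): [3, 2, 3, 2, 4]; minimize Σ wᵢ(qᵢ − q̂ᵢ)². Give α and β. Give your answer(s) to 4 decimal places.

α = 2.8597, β = 1.5576

Forming XᵀWX = [[108, 20]; [20, 14]] and XᵀWq = [340, 79]ᵀ gives XᵀWX·[α, β]ᵀ = XᵀWq.
Determinant 108·14 − 20² = 1112.
α = (340·14 − 20·79)/1112 = 795/278; β = (108·79 − 20·340)/1112 = 433/278.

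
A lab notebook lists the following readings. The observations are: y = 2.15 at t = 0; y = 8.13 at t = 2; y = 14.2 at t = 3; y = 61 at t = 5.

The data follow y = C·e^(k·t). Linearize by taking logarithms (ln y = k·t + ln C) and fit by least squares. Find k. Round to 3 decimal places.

Linearized form: ln y = k·t + ln C. From the 4 transformed points,
Σt = 10.0000, Σ(t)² = 38.0000, Σln y = 9.6251, Σt·ln y = 32.7052.
Equations: 38.0000·k + 10.0000·ln C = 32.7052;  10.0000·k + 4·ln C = 9.6251.
Solving (det = 52.0000): k = 0.66480, ln C = 0.74429.

k = 0.665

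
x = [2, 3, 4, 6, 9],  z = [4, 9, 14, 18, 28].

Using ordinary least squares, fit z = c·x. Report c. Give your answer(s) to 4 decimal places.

Entries of AᵀA: Σx·x = 146.
For Aᵀz: Σx·z = 451.
So AᵀA·[c]ᵀ = Aᵀz: [[146]]·[c]ᵀ = [451]ᵀ.
c = 451/146 = 3.08904.

c = 3.0890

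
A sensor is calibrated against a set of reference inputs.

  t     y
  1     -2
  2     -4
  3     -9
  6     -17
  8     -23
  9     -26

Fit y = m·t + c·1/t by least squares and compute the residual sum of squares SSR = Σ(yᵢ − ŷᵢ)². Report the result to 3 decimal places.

SSR = 2.052

The normal system XᵀX·[m, c]ᵀ = Xᵀy is [[195, 6]; [6, 7345/5184]]·[m, c]ᵀ = [-557, -1123/72]ᵀ.
Determinant 195·(7345/5184) − 6² = 415217/1728.
m = ((-557)·(7345/5184) − 6·(-1123/72))/(415217/1728) = -3606029/1245651; c = (195·(-1123/72) − 6·(-557))/(415217/1728) = 519336/415217.
Residuals: -443281/1245651, 1450450/1245651, -304036/415217, 66813/415217, 3508/1245651, -35259/415217; SSR = 2555789/1245651.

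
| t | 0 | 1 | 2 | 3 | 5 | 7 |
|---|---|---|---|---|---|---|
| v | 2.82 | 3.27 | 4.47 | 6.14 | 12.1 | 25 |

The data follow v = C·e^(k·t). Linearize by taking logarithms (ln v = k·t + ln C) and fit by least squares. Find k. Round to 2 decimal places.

Linearized form: ln v = k·t + ln C. From the 6 transformed points,
Σt = 18.0000, Σ(t)² = 88.0000, Σln v = 11.2458, Σt·ln v = 44.6222.
Normal system: [[88.0000, 18.0000]; [18.0000, 6]]·[k, ln C]ᵀ = [44.6222, 11.2458]ᵀ.
Slope k = (n·Σt·ln v − Σt·Σln v)/(n·Σ(t)² − (Σt)²) = (6·44.6222 − 18.0000·11.2458)/204.0000 = 0.32014; ln C = (Σln v − k·Σt)/n = 0.91389.

k = 0.32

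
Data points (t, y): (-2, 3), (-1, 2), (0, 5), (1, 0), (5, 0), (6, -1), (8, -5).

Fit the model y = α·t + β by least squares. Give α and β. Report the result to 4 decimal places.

With design matrix A, AᵀA = [[131, 17]; [17, 7]] and Aᵀy = [-54, 4]ᵀ.
Eliminating β: 7·(row 1) − 17·(row 2) gives 628·α = 7·(-54) − 17·4 = -446, so α = -223/314.
Then β = (4 − 17·(-223/314))/7 = 721/314.

α = -0.7102, β = 2.2962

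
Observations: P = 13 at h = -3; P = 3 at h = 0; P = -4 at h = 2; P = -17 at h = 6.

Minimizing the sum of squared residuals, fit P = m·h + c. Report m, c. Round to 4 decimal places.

m = -3.3392, c = 2.9240

Setting ∂/∂m … = 0 gives: 49·m + 5·c = -149;  5·m + 4·c = -5.
Eliminating c: 4·(row 1) − 5·(row 2) gives 171·m = 4·(-149) − 5·(-5) = -571, so m = -571/171.
Then c = ((-5) − 5·(-571/171))/4 = 500/171.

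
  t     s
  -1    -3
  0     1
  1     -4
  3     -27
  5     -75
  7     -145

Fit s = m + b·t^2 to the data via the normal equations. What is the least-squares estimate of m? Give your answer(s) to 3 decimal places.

Forming MᵀM = [[6, 85]; [85, 3109]] and Mᵀs = [-253, -9230]ᵀ gives MᵀM·[m, b]ᵀ = Mᵀs.
det = 6·3109 − 85² = 11429.
m = ((-253)·3109 − 85·(-9230))/11429 = -2027/11429; b = (6·(-9230) − 85·(-253))/11429 = -33875/11429.

m = -0.177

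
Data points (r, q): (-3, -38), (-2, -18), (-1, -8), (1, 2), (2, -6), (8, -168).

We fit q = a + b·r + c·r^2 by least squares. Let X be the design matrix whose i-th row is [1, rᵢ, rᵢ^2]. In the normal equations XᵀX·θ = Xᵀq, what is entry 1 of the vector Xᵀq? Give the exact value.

Entry 1 ↔ basis 1, so (Xᵀq)_{1} = Σᵢ qᵢ = (1)·(-38) + (1)·(-18) + (1)·(-8) + (1)·(2) + (1)·(-6) + (1)·(-168) = -236.

-236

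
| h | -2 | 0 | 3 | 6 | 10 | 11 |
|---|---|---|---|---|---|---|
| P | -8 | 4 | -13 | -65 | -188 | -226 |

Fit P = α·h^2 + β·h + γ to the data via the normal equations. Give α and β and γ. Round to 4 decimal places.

α = -1.9581, β = 0.6667, γ = 2.3348

The normal system XᵀX·[α, β, γ]ᵀ = XᵀP is [[26034, 2566, 270]; [2566, 270, 28]; [270, 28, 6]]·[α, β, γ]ᵀ = [-48635, -4779, -496]ᵀ.
Row-reducing yields α = -336103/171651, β = 76293/114434, γ = 400768/171651.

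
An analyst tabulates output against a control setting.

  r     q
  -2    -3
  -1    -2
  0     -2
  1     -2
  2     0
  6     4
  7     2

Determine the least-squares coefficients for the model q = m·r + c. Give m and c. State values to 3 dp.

m = 0.700, c = -1.728

Entries of AᵀA: Σr·r = 95, Σr = 13, Σ1 = 7.
Moment sums: Σr·q = 44, Σq = -3.
AᵀA·[m, c]ᵀ = Aᵀq becomes [[95, 13]; [13, 7]]·[m, c]ᵀ = [44, -3]ᵀ.
Δ = 95·7 − 13² = 496.
m = (44·7 − 13·(-3))/496 = 347/496; c = (95·(-3) − 13·44)/496 = -857/496.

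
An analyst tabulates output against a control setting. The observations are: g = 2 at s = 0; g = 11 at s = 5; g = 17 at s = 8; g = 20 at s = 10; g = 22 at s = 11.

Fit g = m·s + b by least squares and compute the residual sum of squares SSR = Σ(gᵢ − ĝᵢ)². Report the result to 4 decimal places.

SSR = 0.2411

The normal equations are: 310·m + 34·b = 633;  34·m + 5·b = 72.
Determinant 310·5 − 34² = 394.
m = (633·5 − 34·72)/394 = 717/394; b = (310·72 − 34·633)/394 = 399/197.
Residuals: -5/197, -49/394, 82/197, -44/197, -17/394; SSR = 95/394.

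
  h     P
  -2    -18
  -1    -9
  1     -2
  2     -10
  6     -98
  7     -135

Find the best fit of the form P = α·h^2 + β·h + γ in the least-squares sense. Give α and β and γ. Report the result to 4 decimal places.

α = -3.0346, β = 2.2600, γ = -2.1826

Compute the Gram sums: Σh^2·h^2 = 3731, Σh^2·h = 559, Σh^2 = 95, Σh·h = 95, Σh = 13, Σ1 = 6.
Moment sums: Σh^2·P = -10266, Σh·P = -1510, ΣP = -272.
So AᵀA·[α, β, γ]ᵀ = AᵀP: [[3731, 559, 95]; [559, 95, 13]; [95, 13, 6]]·[α, β, γ]ᵀ = [-10266, -1510, -272]ᵀ.
Solving the 3×3 system (Gaussian elimination) gives α = -2194/723, β = 1634/723, γ = -526/241.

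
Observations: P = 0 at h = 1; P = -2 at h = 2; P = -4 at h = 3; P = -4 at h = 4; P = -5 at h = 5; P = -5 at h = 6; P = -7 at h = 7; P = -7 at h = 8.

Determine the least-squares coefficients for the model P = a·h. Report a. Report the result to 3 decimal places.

Entries of MᵀM: Σh·h = 204.
Moment sums: Σh·P = -192.
MᵀM·[a]ᵀ = MᵀP becomes [[204]]·[a]ᵀ = [-192]ᵀ.
Hence a = -192 / 204 ≈ -0.941176.

a = -0.941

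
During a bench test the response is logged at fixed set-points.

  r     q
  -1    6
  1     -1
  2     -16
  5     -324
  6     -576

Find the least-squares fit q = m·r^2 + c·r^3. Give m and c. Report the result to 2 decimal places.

m = 2.20, c = -3.03

Compute the Gram sums: Σr^2·r^2 = 1939, Σr^2·r^3 = 10933, Σr^3·r^3 = 62347.
For Mᵀq: Σr^2·q = -28895, Σr^3·q = -165051.
So MᵀM·[m, c]ᵀ = Mᵀq: [[1939, 10933]; [10933, 62347]]·[m, c]ᵀ = [-28895, -165051]ᵀ.
Δ = 1939·62347 − 10933² = 1360344.
m = ((-28895)·62347 − 10933·(-165051))/1360344 = 1493009/680172; c = (1939·(-165051) − 10933·(-28895))/1360344 = -2062427/680172.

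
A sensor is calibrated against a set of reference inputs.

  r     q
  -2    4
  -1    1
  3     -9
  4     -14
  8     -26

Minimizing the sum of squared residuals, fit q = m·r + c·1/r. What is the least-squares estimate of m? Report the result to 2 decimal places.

From the data, Σr·r = 94, Σr·1/r = 5, Σ1/r·1/r = 829/576.
And Σr·q = -300, Σ1/r·q = -51/4.
Normal equations: [[94, 5]; [5, 829/576]]·[m, c]ᵀ = [-300, -51/4]ᵀ.
Determinant 94·(829/576) − 5² = 31763/288.
m = ((-300)·(829/576) − 5·(-51/4))/(31763/288) = -105990/31763; c = (94·(-51/4) − 5·(-300))/(31763/288) = 86832/31763.

m = -3.34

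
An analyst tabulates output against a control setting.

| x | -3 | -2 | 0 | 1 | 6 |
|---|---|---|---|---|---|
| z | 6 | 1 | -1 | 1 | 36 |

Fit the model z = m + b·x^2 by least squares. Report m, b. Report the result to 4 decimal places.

m = -1.7468, b = 1.0347

Compute the Gram sums: Σ1 = 5, Σx^2 = 50, Σx^2·x^2 = 1394.
Moment sums: Σz = 43, Σx^2·z = 1355.
So MᵀM·[m, b]ᵀ = Mᵀz: [[5, 50]; [50, 1394]]·[m, b]ᵀ = [43, 1355]ᵀ.
Eliminating b: 1394·(row 1) − 50·(row 2) gives 4470·m = 1394·43 − 50·1355 = -7808, so m = -3904/2235.
Then b = (1355 − 50·(-3904/2235))/1394 = 925/894.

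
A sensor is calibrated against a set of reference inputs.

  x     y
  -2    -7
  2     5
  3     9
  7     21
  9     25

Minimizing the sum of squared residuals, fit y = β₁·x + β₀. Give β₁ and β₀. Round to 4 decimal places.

β₁ = 2.9626, β₀ = -0.6578

The normal system MᵀM·[β₁, β₀]ᵀ = Mᵀy is [[147, 19]; [19, 5]]·[β₁, β₀]ᵀ = [423, 53]ᵀ.
Eliminating β₀: 5·(row 1) − 19·(row 2) gives 374·β₁ = 5·423 − 19·53 = 1108, so β₁ = 554/187.
Then β₀ = (53 − 19·(554/187))/5 = -123/187.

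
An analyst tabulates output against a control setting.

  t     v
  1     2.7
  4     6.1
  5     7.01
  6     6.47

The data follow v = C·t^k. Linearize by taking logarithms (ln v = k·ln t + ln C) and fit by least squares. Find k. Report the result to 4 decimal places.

k = 0.5360

Taking logs, ln v = k·ln t + ln C, so regress ln v on ln t.
AᵀA = [[7.7225, 4.7875]; [4.7875, 4]], rhs = [8.9865, 6.6161]ᵀ  (here Σln t = 4.7875, Σ(ln t)² = 7.7225, Σln v = 6.6161, Σln t·ln v = 8.9865).
Δ = 7.7225·4 − (4.7875)² = 7.9699; k = (8.9865·4 − 4.7875·6.6161)/7.9699 = 0.53596, ln C = (7.7225·6.6161 − 4.7875·8.9865)/7.9699 = 1.01254.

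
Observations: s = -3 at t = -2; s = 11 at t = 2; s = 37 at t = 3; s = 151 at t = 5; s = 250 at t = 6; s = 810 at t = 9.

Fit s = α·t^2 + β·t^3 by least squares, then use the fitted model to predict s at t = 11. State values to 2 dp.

ŝ = 1451.70

Sums needed: Σt^2·t^2 = 8595, Σt^2·t^3 = 70193, Σt^3·t^3 = 594579.
Moment sums: Σt^2·s = 78750, Σt^3·s = 664476.
Eliminating β: 594579·(row 1) − 70193·(row 2) gives 183349256·α = 594579·78750 − 70193·664476 = 181532382, so α = 90766191/91674628.
Then β = (664476 − 70193·(90766191/91674628))/594579 = 91736235/91674628.
At t = 11: ŝ = (90766191/91674628)·(121) + (91736235/91674628)·(1331) = 33270909474/22918657.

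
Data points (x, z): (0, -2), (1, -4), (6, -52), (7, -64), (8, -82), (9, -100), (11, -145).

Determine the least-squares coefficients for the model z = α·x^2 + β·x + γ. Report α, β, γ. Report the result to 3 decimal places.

With design matrix A, AᵀA = [[28996, 3132, 352]; [3132, 352, 42]; [352, 42, 7]] and Aᵀz = [-35905, -3915, -449]ᵀ.
Inverting the 3×3 Gram matrix, [α, β, γ]ᵀ = [-15269/15600, -57887/26000, -61057/39000]ᵀ.

α = -0.979, β = -2.226, γ = -1.566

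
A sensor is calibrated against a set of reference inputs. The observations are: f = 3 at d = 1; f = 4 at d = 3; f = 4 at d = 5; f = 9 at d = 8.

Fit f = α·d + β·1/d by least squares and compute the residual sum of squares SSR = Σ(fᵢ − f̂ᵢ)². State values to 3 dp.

SSR = 2.628

From the data, Σd·d = 99, Σd·1/d = 4, Σ1/d·1/d = 16801/14400.
Right-hand side: Σd·f = 107, Σ1/d·f = 751/120.
Eliminating β: (16801/14400)·(row 1) − 4·(row 2) gives (159211/1600)·α = (16801/14400)·107 − 4·(751/120) = 1437227/14400, so α = 1437227/1432899.
Then β = ((751/120) − 4·(1437227/1432899))/(16801/14400) = 306520/159211.
Residuals: 102790/1432899, 55595/159211, -2006275/1432899, 1053440/1432899; SSR = 3765650/1432899.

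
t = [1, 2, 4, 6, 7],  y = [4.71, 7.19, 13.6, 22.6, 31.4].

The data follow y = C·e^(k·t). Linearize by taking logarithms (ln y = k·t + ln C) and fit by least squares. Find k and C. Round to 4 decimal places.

k = 0.3070, C = 3.7116

Let Y = ln y. Fitting Y = k·t + ln C by least squares:
XᵀX = [[106.0000, 20.0000]; [20.0000, 5]], rhs = [58.7707, 12.6972]ᵀ  (here Σt = 20.0000, Σ(t)² = 106.0000, Σln y = 12.6972, Σt·ln y = 58.7707).
Slope k = (n·Σt·ln y − Σt·Σln y)/(n·Σ(t)² − (Σt)²) = (5·58.7707 − 20.0000·12.6972)/130.0000 = 0.30700; ln C = (Σln y − k·Σt)/n = 1.31146, so C = exp(1.31146) = 3.71159.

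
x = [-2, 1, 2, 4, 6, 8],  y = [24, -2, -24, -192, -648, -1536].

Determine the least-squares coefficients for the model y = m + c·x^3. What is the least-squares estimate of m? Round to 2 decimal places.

m = 0.25

The normal system AᵀA·[m, c]ᵀ = Aᵀy is [[6, 793]; [793, 313025]]·[m, c]ᵀ = [-2378, -939074]ᵀ.
Eliminating c: 313025·(row 1) − 793·(row 2) gives 1249301·m = 313025·(-2378) − 793·(-939074) = 312232, so m = 312232/1249301.
Then c = ((-939074) − 793·(312232/1249301))/313025 = -3748690/1249301.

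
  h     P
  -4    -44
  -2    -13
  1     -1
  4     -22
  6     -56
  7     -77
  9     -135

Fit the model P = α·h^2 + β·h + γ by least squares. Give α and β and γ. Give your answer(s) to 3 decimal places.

α = -1.949, β = 2.689, γ = -1.273

From the data, Σh^2·h^2 = 10787, Σh^2·h = 1281, Σh^2 = 203, Σh·h = 203, Σh = 21, Σ1 = 7.
Right-hand side: Σh^2·P = -17833, Σh·P = -1977, ΣP = -348.
Row-reducing yields α = -16313/8372, β = 22509/8372, γ = -5329/4186.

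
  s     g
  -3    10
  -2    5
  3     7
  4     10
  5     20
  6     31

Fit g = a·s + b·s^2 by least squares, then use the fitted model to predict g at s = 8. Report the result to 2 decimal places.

ĝ = 54.84

Setting ∂/∂a … = 0 gives: 99·a + 397·b = 307;  397·a + 2355·b = 1949.
Δ = 99·2355 − 397² = 75536.
a = (307·2355 − 397·1949)/75536 = -3173/4721; b = (99·1949 − 397·307)/75536 = 4442/4721.
At s = 8: ĝ = (-3173/4721)·(8) + (4442/4721)·(64) = 258904/4721.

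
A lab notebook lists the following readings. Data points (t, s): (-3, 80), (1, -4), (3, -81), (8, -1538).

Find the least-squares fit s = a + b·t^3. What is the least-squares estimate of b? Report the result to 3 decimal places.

Normal-equation sums: Σ1 = 4, Σt^3 = 513, Σt^3·t^3 = 263603.
For Xᵀs: Σs = -1543, Σt^3·s = -791807.
XᵀX·[a, b]ᵀ = Xᵀs becomes [[4, 513]; [513, 263603]]·[a, b]ᵀ = [-1543, -791807]ᵀ.
Determinant 4·263603 − 513² = 791243.
a = ((-1543)·263603 − 513·(-791807))/791243 = -542438/791243; b = (4·(-791807) − 513·(-1543))/791243 = -2375669/791243.

b = -3.002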